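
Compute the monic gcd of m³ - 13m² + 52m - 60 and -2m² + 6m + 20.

m - 5

Apply the Euclidean algorithm:
  m³ - 13m² + 52m - 60 = (-(1/2)m + 5)(-2m² + 6m + 20) + (32m - 160)
  -2m² + 6m + 20 = (-(1/16)m - 1/8)(32m - 160) + (0)
Last nonzero remainder: 32m - 160. Dividing through by 32 gives the monic gcd m - 5.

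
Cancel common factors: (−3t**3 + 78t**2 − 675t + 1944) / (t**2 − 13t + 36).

Repeated division with remainder:
  −3t**3 + 78t**2 − 675t + 1944 = (−3t + 39)(t**2 − 13t + 36) + (−60t + 540)
  t**2 − 13t + 36 = (−(1/60)t + 1/15)(−60t + 540) + (0)
Last nonzero remainder: −60t + 540. Dividing through by −60 gives the monic gcd t − 9.
Cancel t − 9 from numerator and denominator to get the reduced form.

(−3t**2 + 51t − 216)/(t − 4)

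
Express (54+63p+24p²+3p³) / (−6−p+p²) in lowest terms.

Euclidean algorithm in ℚ[p]:
  3p³+24p²+63p+54 = (3p+27)(p²−p−6) + (108p+216)
  p²−p−6 = ((1/108)p−1/36)(108p+216) + (0)
Last nonzero remainder: 108p+216. Dividing through by 108 gives the monic gcd p+2.
Cancel p+2 from numerator and denominator to get the reduced form.

(27+18p+3p²)/(−3+p)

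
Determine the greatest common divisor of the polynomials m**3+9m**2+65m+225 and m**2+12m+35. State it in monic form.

m+5

Repeated division with remainder:
  m**3+9m**2+65m+225 = (m−3)(m**2+12m+35) + (66m+330)
  m**2+12m+35 = ((1/66)m+7/66)(66m+330) + (0)
Last nonzero remainder: 66m+330. Dividing through by 66 gives the monic gcd m+5.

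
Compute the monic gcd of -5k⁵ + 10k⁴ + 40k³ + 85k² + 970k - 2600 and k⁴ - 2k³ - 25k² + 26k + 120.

k² - k - 20

Repeated division with remainder:
  -5k⁵ + 10k⁴ + 40k³ + 85k² + 970k - 2600 = (-5k)(k⁴ - 2k³ - 25k² + 26k + 120) + (-85k³ + 215k² + 1570k - 2600)
  k⁴ - 2k³ - 25k² + 26k + 120 = (-(1/85)k - 9/1445)(-85k³ + 215k² + 1570k - 2600) + (-(1500/289)k² + (1500/289)k + 30000/289)
  -85k³ + 215k² + 1570k - 2600 = ((4913/300)k - 3757/150)(-(1500/289)k² + (1500/289)k + 30000/289) + (0)
Last nonzero remainder: -(1500/289)k² + (1500/289)k + 30000/289. Dividing through by -1500/289 gives the monic gcd k² - k - 20.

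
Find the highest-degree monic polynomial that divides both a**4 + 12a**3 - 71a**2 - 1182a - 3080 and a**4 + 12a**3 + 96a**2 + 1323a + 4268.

By polynomial division,
  a**4 + 12a**3 - 71a**2 - 1182a - 3080 = (a**4 + 12a**3 + 96a**2 + 1323a + 4268) + (-167a**2 - 2505a - 7348)
  a**4 + 12a**3 + 96a**2 + 1323a + 4268 = (-(1/167)a**2 + (3/167)a - 97/167)(-167a**2 - 2505a - 7348) + (0)
Last nonzero remainder: -167a**2 - 2505a - 7348. Dividing through by -167 gives the monic gcd a**2 + 15a + 44.

a**2 + 15a + 44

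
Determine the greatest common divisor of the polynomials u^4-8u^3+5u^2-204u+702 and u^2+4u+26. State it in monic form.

u^2+4u+26

Euclidean algorithm in ℚ[u]:
  u^4-8u^3+5u^2-204u+702 = (u^2-12u+27)(u^2+4u+26) + (0)
The last nonzero remainder u^2+4u+26 is already monic.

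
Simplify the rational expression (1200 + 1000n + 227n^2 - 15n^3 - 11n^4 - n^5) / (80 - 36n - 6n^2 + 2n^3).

(-60 - 47n - 12n^2 - n^3)/(-4 + 2n)

Apply the Euclidean algorithm:
  -n^5 - 11n^4 - 15n^3 + 227n^2 + 1000n + 1200 = (-(1/2)n^2 - 7n - 75/2)(2n^3 - 6n^2 - 36n + 80) + (-210n^2 + 210n + 4200)
  2n^3 - 6n^2 - 36n + 80 = (-(1/105)n + 2/105)(-210n^2 + 210n + 4200) + (0)
Last nonzero remainder: -210n^2 + 210n + 4200. Dividing through by -210 gives the monic gcd n^2 - n - 20.
Cancel n^2 - n - 20 from numerator and denominator to get the reduced form.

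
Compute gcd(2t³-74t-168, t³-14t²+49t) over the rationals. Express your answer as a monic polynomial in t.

Euclidean algorithm in ℚ[t]:
  2t³-74t-168 = (2)(t³-14t²+49t) + (28t²-172t-168)
  t³-14t²+49t = ((1/28)t-55/196)(28t²-172t-168) + ((330/49)t-330/7)
  28t²-172t-168 = ((686/165)t+196/55)((330/49)t-330/7) + (0)
Last nonzero remainder: (330/49)t-330/7. Dividing through by 330/49 gives the monic gcd t-7.

t-7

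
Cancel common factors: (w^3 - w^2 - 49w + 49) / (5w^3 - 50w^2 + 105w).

By polynomial division,
  w^3 - w^2 - 49w + 49 = (1/5)(5w^3 - 50w^2 + 105w) + (9w^2 - 70w + 49)
  5w^3 - 50w^2 + 105w = ((5/9)w - 100/81)(9w^2 - 70w + 49) + (-(700/81)w + 4900/81)
  9w^2 - 70w + 49 = (-(729/700)w + 81/100)(-(700/81)w + 4900/81) + (0)
Last nonzero remainder: -(700/81)w + 4900/81. Dividing through by -700/81 gives the monic gcd w - 7.
Cancel w - 7 from numerator and denominator to get the reduced form.

(w^2 + 6w - 7)/(5w^2 - 15w)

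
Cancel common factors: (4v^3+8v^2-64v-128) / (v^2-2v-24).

Apply the Euclidean algorithm:
  4v^3+8v^2-64v-128 = (4v+16)(v^2-2v-24) + (64v+256)
  v^2-2v-24 = ((1/64)v-3/32)(64v+256) + (0)
Last nonzero remainder: 64v+256. Dividing through by 64 gives the monic gcd v+4.
Cancel v+4 from numerator and denominator to get the reduced form.

(4v^2-8v-32)/(v-6)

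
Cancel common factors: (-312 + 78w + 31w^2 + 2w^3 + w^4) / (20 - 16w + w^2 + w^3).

(156 + 39w + 4w^2 + w^3)/(-10 + 3w + w^2)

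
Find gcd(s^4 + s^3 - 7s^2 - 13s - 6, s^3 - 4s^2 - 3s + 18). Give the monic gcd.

s^2 - s - 6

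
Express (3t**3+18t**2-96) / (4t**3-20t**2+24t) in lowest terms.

(3t**2+24t+48)/(4t**2-12t)

Euclidean algorithm in ℚ[t]:
  3t**3+18t**2-96 = (3/4)(4t**3-20t**2+24t) + (33t**2-18t-96)
  4t**3-20t**2+24t = ((4/33)t-196/363)(33t**2-18t-96) + ((3136/121)t-6272/121)
  33t**2-18t-96 = ((3993/3136)t+363/196)((3136/121)t-6272/121) + (0)
Last nonzero remainder: (3136/121)t-6272/121. Dividing through by 3136/121 gives the monic gcd t-2.
Cancel t-2 from numerator and denominator to get the reduced form.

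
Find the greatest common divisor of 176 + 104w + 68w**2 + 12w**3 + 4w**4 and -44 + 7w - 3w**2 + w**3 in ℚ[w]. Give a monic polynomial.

11 + w + w**2

Apply the Euclidean algorithm:
  4w**4 + 12w**3 + 68w**2 + 104w + 176 = (4w + 24)(w**3 - 3w**2 + 7w - 44) + (112w**2 + 112w + 1232)
  w**3 - 3w**2 + 7w - 44 = ((1/112)w - 1/28)(112w**2 + 112w + 1232) + (0)
Last nonzero remainder: 112w**2 + 112w + 1232. Dividing through by 112 gives the monic gcd w**2 + w + 11.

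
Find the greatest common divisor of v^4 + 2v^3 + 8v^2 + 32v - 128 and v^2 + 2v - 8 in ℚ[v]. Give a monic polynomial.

v^2 + 2v - 8

Repeated division with remainder:
  v^4 + 2v^3 + 8v^2 + 32v - 128 = (v^2 + 16)(v^2 + 2v - 8) + (0)
The last nonzero remainder v^2 + 2v - 8 is already monic.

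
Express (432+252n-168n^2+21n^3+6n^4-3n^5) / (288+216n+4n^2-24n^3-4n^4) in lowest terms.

(36+24n-9n^2+3n^3)/(24+20n+4n^2)

By polynomial division,
  -3n^5+6n^4+21n^3-168n^2+252n+432 = ((3/4)n-6)(-4n^4-24n^3+4n^2+216n+288) + (-126n^3-306n^2+1332n+2160)
  -4n^4-24n^3+4n^2+216n+288 = ((2/63)n+50/441)(-126n^3-306n^2+1332n+2160) + (-(176/49)n^2-(176/49)n+2112/49)
  -126n^3-306n^2+1332n+2160 = ((3087/88)n+2205/44)(-(176/49)n^2-(176/49)n+2112/49) + (0)
Last nonzero remainder: -(176/49)n^2-(176/49)n+2112/49. Dividing through by -176/49 gives the monic gcd n^2+n-12.
Cancel n^2+n-12 from numerator and denominator to get the reduced form.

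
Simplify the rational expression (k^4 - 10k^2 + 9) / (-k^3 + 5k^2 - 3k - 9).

(-k^2 - 2k + 3)/(k - 3)

Repeated division with remainder:
  k^4 - 10k^2 + 9 = (-k - 5)(-k^3 + 5k^2 - 3k - 9) + (12k^2 - 24k - 36)
  -k^3 + 5k^2 - 3k - 9 = (-(1/12)k + 1/4)(12k^2 - 24k - 36) + (0)
Last nonzero remainder: 12k^2 - 24k - 36. Dividing through by 12 gives the monic gcd k^2 - 2k - 3.
Cancel k^2 - 2k - 3 from numerator and denominator to get the reduced form.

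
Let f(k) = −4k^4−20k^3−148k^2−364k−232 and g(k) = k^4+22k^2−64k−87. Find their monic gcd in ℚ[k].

k^3+3k^2+31k+29

Apply the Euclidean algorithm:
  −4k^4−20k^3−148k^2−364k−232 = (−4)(k^4+22k^2−64k−87) + (−20k^3−60k^2−620k−580)
  k^4+22k^2−64k−87 = (−(1/20)k+3/20)(−20k^3−60k^2−620k−580) + (0)
Last nonzero remainder: −20k^3−60k^2−620k−580. Dividing through by −20 gives the monic gcd k^3+3k^2+31k+29.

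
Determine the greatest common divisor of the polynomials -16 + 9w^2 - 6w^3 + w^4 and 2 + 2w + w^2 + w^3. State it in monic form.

1 + w

Repeated division with remainder:
  w^4 - 6w^3 + 9w^2 - 16 = (w - 7)(w^3 + w^2 + 2w + 2) + (14w^2 + 12w - 2)
  w^3 + w^2 + 2w + 2 = ((1/14)w + 1/98)(14w^2 + 12w - 2) + ((99/49)w + 99/49)
  14w^2 + 12w - 2 = ((686/99)w - 98/99)((99/49)w + 99/49) + (0)
Last nonzero remainder: (99/49)w + 99/49. Dividing through by 99/49 gives the monic gcd w + 1.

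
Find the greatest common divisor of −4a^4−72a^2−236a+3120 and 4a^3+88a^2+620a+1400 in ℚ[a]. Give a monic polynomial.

Repeated division with remainder:
  −4a^4−72a^2−236a+3120 = (−a+22)(4a^3+88a^2+620a+1400) + (−1388a^2−12476a−27680)
  4a^3+88a^2+620a+1400 = (−(1/347)a−4515/120409)(−1388a^2−12476a−27680) + ((8719480/120409)a+43597400/120409)
  −1388a^2−12476a−27680 = (−(41781923/2179870)a−83323028/1089935)((8719480/120409)a+43597400/120409) + (0)
Last nonzero remainder: (8719480/120409)a+43597400/120409. Dividing through by 8719480/120409 gives the monic gcd a+5.

a+5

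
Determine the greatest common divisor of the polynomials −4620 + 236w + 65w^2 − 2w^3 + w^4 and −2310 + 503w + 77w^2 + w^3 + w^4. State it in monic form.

Euclidean algorithm in ℚ[w]:
  w^4 − 2w^3 + 65w^2 + 236w − 4620 = (w^4 + w^3 + 77w^2 + 503w − 2310) + (−3w^3 − 12w^2 − 267w − 2310)
  w^4 + w^3 + 77w^2 + 503w − 2310 = (−(1/3)w + 1)(−3w^3 − 12w^2 − 267w − 2310) + (0)
Last nonzero remainder: −3w^3 − 12w^2 − 267w − 2310. Dividing through by −3 gives the monic gcd w^3 + 4w^2 + 89w + 770.

770 + 89w + 4w^2 + w^3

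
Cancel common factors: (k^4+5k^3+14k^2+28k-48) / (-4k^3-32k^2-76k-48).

(-k^3-k^2-10k+12)/(4k^2+16k+12)

Repeated division with remainder:
  k^4+5k^3+14k^2+28k-48 = (-(1/4)k+3/4)(-4k^3-32k^2-76k-48) + (19k^2+73k-12)
  -4k^3-32k^2-76k-48 = (-(4/19)k-316/361)(19k^2+73k-12) + (-(5280/361)k-21120/361)
  19k^2+73k-12 = (-(6859/5280)k+361/1760)(-(5280/361)k-21120/361) + (0)
Last nonzero remainder: -(5280/361)k-21120/361. Dividing through by -5280/361 gives the monic gcd k+4.
Cancel k+4 from numerator and denominator to get the reduced form.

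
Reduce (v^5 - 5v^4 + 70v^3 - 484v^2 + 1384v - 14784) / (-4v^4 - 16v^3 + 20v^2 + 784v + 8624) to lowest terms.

(-v^2 + 2v - 48)/(4v + 28)

Euclidean algorithm in ℚ[v]:
  v^5 - 5v^4 + 70v^3 - 484v^2 + 1384v - 14784 = (-(1/4)v + 9/4)(-4v^4 - 16v^3 + 20v^2 + 784v + 8624) + (111v^3 - 333v^2 + 1776v - 34188)
  -4v^4 - 16v^3 + 20v^2 + 784v + 8624 = (-(4/111)v - 28/111)(111v^3 - 333v^2 + 1776v - 34188) + (0)
Last nonzero remainder: 111v^3 - 333v^2 + 1776v - 34188. Dividing through by 111 gives the monic gcd v^3 - 3v^2 + 16v - 308.
Cancel v^3 - 3v^2 + 16v - 308 from numerator and denominator to get the reduced form.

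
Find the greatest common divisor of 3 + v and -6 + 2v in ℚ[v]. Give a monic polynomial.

Repeated division with remainder:
  v + 3 = (1/2)(2v - 6) + (6)
  2v - 6 = ((1/3)v - 1)(6) + (0)
The last nonzero remainder is the constant 6, so the polynomials are coprime and gcd = 1.

1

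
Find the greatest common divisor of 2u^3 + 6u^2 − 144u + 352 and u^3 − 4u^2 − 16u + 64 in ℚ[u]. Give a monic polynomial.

Repeated division with remainder:
  2u^3 + 6u^2 − 144u + 352 = (2)(u^3 − 4u^2 − 16u + 64) + (14u^2 − 112u + 224)
  u^3 − 4u^2 − 16u + 64 = ((1/14)u + 2/7)(14u^2 − 112u + 224) + (0)
Last nonzero remainder: 14u^2 − 112u + 224. Dividing through by 14 gives the monic gcd u^2 − 8u + 16.

u^2 − 8u + 16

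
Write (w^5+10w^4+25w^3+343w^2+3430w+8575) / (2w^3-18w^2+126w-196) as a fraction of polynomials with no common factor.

(w^3+17w^2+95w+175)/(2w-4)

Repeated division with remainder:
  w^5+10w^4+25w^3+343w^2+3430w+8575 = ((1/2)w^2+(19/2)w+133/2)(2w^3-18w^2+126w-196) + (441w^2-3087w+21609)
  2w^3-18w^2+126w-196 = ((2/441)w-4/441)(441w^2-3087w+21609) + (0)
Last nonzero remainder: 441w^2-3087w+21609. Dividing through by 441 gives the monic gcd w^2-7w+49.
Cancel w^2-7w+49 from numerator and denominator to get the reduced form.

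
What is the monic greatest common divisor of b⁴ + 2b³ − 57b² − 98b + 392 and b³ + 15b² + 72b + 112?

By polynomial division,
  b⁴ + 2b³ − 57b² − 98b + 392 = (b − 13)(b³ + 15b² + 72b + 112) + (66b² + 726b + 1848)
  b³ + 15b² + 72b + 112 = ((1/66)b + 2/33)(66b² + 726b + 1848) + (0)
Last nonzero remainder: 66b² + 726b + 1848. Dividing through by 66 gives the monic gcd b² + 11b + 28.

b² + 11b + 28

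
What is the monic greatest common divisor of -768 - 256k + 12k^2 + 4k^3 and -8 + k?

-8 + k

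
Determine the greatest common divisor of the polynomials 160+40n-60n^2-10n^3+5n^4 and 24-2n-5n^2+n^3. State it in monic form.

-8-2n+n^2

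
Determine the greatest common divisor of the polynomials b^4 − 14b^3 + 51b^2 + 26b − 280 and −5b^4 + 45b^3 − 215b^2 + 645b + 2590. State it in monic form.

b^2 − 5b − 14

By polynomial division,
  b^4 − 14b^3 + 51b^2 + 26b − 280 = (−1/5)(−5b^4 + 45b^3 − 215b^2 + 645b + 2590) + (−5b^3 + 8b^2 + 155b + 238)
  −5b^4 + 45b^3 − 215b^2 + 645b + 2590 = (b − 37/5)(−5b^3 + 8b^2 + 155b + 238) + (−(1554/5)b^2 + 1554b + 21756/5)
  −5b^3 + 8b^2 + 155b + 238 = ((25/1554)b + 85/1554)(−(1554/5)b^2 + 1554b + 21756/5) + (0)
Last nonzero remainder: −(1554/5)b^2 + 1554b + 21756/5. Dividing through by −1554/5 gives the monic gcd b^2 − 5b − 14.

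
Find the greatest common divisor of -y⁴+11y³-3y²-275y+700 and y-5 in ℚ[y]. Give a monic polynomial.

y-5

Repeated division with remainder:
  -y⁴+11y³-3y²-275y+700 = (-y³+6y²+27y-140)(y-5) + (0)
The last nonzero remainder y-5 is already monic.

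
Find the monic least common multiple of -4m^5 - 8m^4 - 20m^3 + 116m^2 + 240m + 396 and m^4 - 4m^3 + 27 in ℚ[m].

m^6 - m^5 - m^4 - 44m^3 + 27m^2 + 81m + 297

Euclidean algorithm in ℚ[m]:
  -4m^5 - 8m^4 - 20m^3 + 116m^2 + 240m + 396 = (-4m - 24)(m^4 - 4m^3 + 27) + (-116m^3 + 116m^2 + 348m + 1044)
  m^4 - 4m^3 + 27 = (-(1/116)m + 3/116)(-116m^3 + 116m^2 + 348m + 1044) + (0)
Last nonzero remainder: -116m^3 + 116m^2 + 348m + 1044. Dividing through by -116 gives the monic gcd m^3 - m^2 - 3m - 9.
Then lcm(f, g) = f·g / gcd(f, g); expanding and making the result monic gives the answer.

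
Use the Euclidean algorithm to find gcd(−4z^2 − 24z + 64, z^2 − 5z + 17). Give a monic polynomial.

1

Euclidean algorithm in ℚ[z]:
  −4z^2 − 24z + 64 = (−4)(z^2 − 5z + 17) + (−44z + 132)
  z^2 − 5z + 17 = (−(1/44)z + 1/22)(−44z + 132) + (11)
  −44z + 132 = (−4z + 12)(11) + (0)
The last nonzero remainder is the constant 11, so the polynomials are coprime and gcd = 1.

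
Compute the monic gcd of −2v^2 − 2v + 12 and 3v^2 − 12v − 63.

v + 3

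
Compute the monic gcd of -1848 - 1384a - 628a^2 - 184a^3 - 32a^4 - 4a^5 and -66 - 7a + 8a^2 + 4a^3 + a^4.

33 + 20a + 6a^2 + a^3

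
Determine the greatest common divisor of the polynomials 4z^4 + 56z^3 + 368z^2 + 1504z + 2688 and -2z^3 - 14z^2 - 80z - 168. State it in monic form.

z^2 + 4z + 28

Apply the Euclidean algorithm:
  4z^4 + 56z^3 + 368z^2 + 1504z + 2688 = (-2z - 14)(-2z^3 - 14z^2 - 80z - 168) + (12z^2 + 48z + 336)
  -2z^3 - 14z^2 - 80z - 168 = (-(1/6)z - 1/2)(12z^2 + 48z + 336) + (0)
Last nonzero remainder: 12z^2 + 48z + 336. Dividing through by 12 gives the monic gcd z^2 + 4z + 28.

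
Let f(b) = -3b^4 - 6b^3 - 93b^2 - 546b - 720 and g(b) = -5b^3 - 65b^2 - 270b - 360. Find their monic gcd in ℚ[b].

Euclidean algorithm in ℚ[b]:
  -3b^4 - 6b^3 - 93b^2 - 546b - 720 = ((3/5)b - 33/5)(-5b^3 - 65b^2 - 270b - 360) + (-360b^2 - 2112b - 3096)
  -5b^3 - 65b^2 - 270b - 360 = ((1/72)b + 107/1080)(-360b^2 - 2112b - 3096) + (-(799/45)b - 799/15)
  -360b^2 - 2112b - 3096 = ((16200/799)b + 46440/799)(-(799/45)b - 799/15) + (0)
Last nonzero remainder: -(799/45)b - 799/15. Dividing through by -799/45 gives the monic gcd b + 3.

b + 3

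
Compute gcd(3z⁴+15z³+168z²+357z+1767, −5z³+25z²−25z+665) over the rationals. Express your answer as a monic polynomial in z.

z²+2z+19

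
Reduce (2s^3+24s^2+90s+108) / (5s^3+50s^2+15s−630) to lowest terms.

(2s^2+12s+18)/(5s^2+20s−105)

Apply the Euclidean algorithm:
  2s^3+24s^2+90s+108 = (2/5)(5s^3+50s^2+15s−630) + (4s^2+84s+360)
  5s^3+50s^2+15s−630 = ((5/4)s−55/4)(4s^2+84s+360) + (720s+4320)
  4s^2+84s+360 = ((1/180)s+1/12)(720s+4320) + (0)
Last nonzero remainder: 720s+4320. Dividing through by 720 gives the monic gcd s+6.
Cancel s+6 from numerator and denominator to get the reduced form.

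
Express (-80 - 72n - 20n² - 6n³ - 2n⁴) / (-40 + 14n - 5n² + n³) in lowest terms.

Apply the Euclidean algorithm:
  -2n⁴ - 6n³ - 20n² - 72n - 80 = (-2n - 16)(n³ - 5n² + 14n - 40) + (-72n² + 72n - 720)
  n³ - 5n² + 14n - 40 = (-(1/72)n + 1/18)(-72n² + 72n - 720) + (0)
Last nonzero remainder: -72n² + 72n - 720. Dividing through by -72 gives the monic gcd n² - n + 10.
Cancel n² - n + 10 from numerator and denominator to get the reduced form.

(-8 - 8n - 2n²)/(-4 + n)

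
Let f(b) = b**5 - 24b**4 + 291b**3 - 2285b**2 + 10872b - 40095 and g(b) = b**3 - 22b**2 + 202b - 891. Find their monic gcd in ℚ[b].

Repeated division with remainder:
  b**5 - 24b**4 + 291b**3 - 2285b**2 + 10872b - 40095 = (b**2 - 2b + 45)(b**3 - 22b**2 + 202b - 891) + (0)
The last nonzero remainder b**3 - 22b**2 + 202b - 891 is already monic.

b**3 - 22b**2 + 202b - 891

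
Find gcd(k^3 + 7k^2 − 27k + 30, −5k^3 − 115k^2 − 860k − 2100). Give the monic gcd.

Apply the Euclidean algorithm:
  k^3 + 7k^2 − 27k + 30 = (−1/5)(−5k^3 − 115k^2 − 860k − 2100) + (−16k^2 − 199k − 390)
  −5k^3 − 115k^2 − 860k − 2100 = ((5/16)k + 845/256)(−16k^2 − 199k − 390) + (−(20805/256)k − 104025/128)
  −16k^2 − 199k − 390 = ((4096/20805)k + 3328/6935)(−(20805/256)k − 104025/128) + (0)
Last nonzero remainder: −(20805/256)k − 104025/128. Dividing through by −20805/256 gives the monic gcd k + 10.

k + 10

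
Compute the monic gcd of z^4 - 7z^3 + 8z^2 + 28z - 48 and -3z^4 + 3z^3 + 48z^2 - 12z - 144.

Repeated division with remainder:
  z^4 - 7z^3 + 8z^2 + 28z - 48 = (-1/3)(-3z^4 + 3z^3 + 48z^2 - 12z - 144) + (-6z^3 + 24z^2 + 24z - 96)
  -3z^4 + 3z^3 + 48z^2 - 12z - 144 = ((1/2)z + 3/2)(-6z^3 + 24z^2 + 24z - 96) + (0)
Last nonzero remainder: -6z^3 + 24z^2 + 24z - 96. Dividing through by -6 gives the monic gcd z^3 - 4z^2 - 4z + 16.

z^3 - 4z^2 - 4z + 16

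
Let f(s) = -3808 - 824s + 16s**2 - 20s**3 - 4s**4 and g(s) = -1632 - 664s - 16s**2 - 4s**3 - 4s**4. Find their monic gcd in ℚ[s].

136 + 10s - 2s**2 + s**3

Euclidean algorithm in ℚ[s]:
  -4s**4 - 20s**3 + 16s**2 - 824s - 3808 = (-4s**4 - 4s**3 - 16s**2 - 664s - 1632) + (-16s**3 + 32s**2 - 160s - 2176)
  -4s**4 - 4s**3 - 16s**2 - 664s - 1632 = ((1/4)s + 3/4)(-16s**3 + 32s**2 - 160s - 2176) + (0)
Last nonzero remainder: -16s**3 + 32s**2 - 160s - 2176. Dividing through by -16 gives the monic gcd s**3 - 2s**2 + 10s + 136.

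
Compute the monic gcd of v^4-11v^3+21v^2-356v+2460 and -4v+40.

v-10

Euclidean algorithm in ℚ[v]:
  v^4-11v^3+21v^2-356v+2460 = (-(1/4)v^3+(1/4)v^2-(11/4)v+123/2)(-4v+40) + (0)
Last nonzero remainder: -4v+40. Dividing through by -4 gives the monic gcd v-10.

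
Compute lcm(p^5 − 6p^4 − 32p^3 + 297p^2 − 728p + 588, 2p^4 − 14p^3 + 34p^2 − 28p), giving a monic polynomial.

Euclidean algorithm in ℚ[p]:
  p^5 − 6p^4 − 32p^3 + 297p^2 − 728p + 588 = ((1/2)p + 1/2)(2p^4 − 14p^3 + 34p^2 − 28p) + (−42p^3 + 294p^2 − 714p + 588)
  2p^4 − 14p^3 + 34p^2 − 28p = (−(1/21)p)(−42p^3 + 294p^2 − 714p + 588) + (0)
Last nonzero remainder: −42p^3 + 294p^2 − 714p + 588. Dividing through by −42 gives the monic gcd p^3 − 7p^2 + 17p − 14.
Then lcm(f, g) = f·g / gcd(f, g); expanding and making the result monic gives the answer.

p^6 − 6p^5 − 32p^4 + 297p^3 − 728p^2 + 588p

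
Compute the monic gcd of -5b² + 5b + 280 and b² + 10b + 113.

1

Repeated division with remainder:
  -5b² + 5b + 280 = (-5)(b² + 10b + 113) + (55b + 845)
  b² + 10b + 113 = ((1/55)b - 59/605)(55b + 845) + (23644/121)
  55b + 845 = ((6655/23644)b + 102245/23644)(23644/121) + (0)
The last nonzero remainder is the constant 23644/121, so the polynomials are coprime and gcd = 1.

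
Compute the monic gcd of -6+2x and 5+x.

1

Apply the Euclidean algorithm:
  2x-6 = (2)(x+5) + (-16)
  x+5 = (-(1/16)x-5/16)(-16) + (0)
The last nonzero remainder is the constant -16, so the polynomials are coprime and gcd = 1.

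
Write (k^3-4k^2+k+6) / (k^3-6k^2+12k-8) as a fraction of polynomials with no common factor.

Apply the Euclidean algorithm:
  k^3-4k^2+k+6 = (k^3-6k^2+12k-8) + (2k^2-11k+14)
  k^3-6k^2+12k-8 = ((1/2)k-1/4)(2k^2-11k+14) + ((9/4)k-9/2)
  2k^2-11k+14 = ((8/9)k-28/9)((9/4)k-9/2) + (0)
Last nonzero remainder: (9/4)k-9/2. Dividing through by 9/4 gives the monic gcd k-2.
Cancel k-2 from numerator and denominator to get the reduced form.

(k^2-2k-3)/(k^2-4k+4)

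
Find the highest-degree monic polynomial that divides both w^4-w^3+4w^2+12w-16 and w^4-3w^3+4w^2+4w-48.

w^3+4w+16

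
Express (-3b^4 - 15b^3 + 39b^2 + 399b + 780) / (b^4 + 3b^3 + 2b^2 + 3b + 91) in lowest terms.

Euclidean algorithm in ℚ[b]:
  -3b^4 - 15b^3 + 39b^2 + 399b + 780 = (-3)(b^4 + 3b^3 + 2b^2 + 3b + 91) + (-6b^3 + 45b^2 + 408b + 1053)
  b^4 + 3b^3 + 2b^2 + 3b + 91 = (-(1/6)b - 7/4)(-6b^3 + 45b^2 + 408b + 1053) + ((595/4)b^2 + (1785/2)b + 7735/4)
  -6b^3 + 45b^2 + 408b + 1053 = (-(24/595)b + 324/595)((595/4)b^2 + (1785/2)b + 7735/4) + (0)
Last nonzero remainder: (595/4)b^2 + (1785/2)b + 7735/4. Dividing through by 595/4 gives the monic gcd b^2 + 6b + 13.
Cancel b^2 + 6b + 13 from numerator and denominator to get the reduced form.

(-3b^2 + 3b + 60)/(b^2 - 3b + 7)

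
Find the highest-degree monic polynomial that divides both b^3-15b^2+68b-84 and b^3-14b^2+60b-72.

Apply the Euclidean algorithm:
  b^3-15b^2+68b-84 = (b^3-14b^2+60b-72) + (-b^2+8b-12)
  b^3-14b^2+60b-72 = (-b+6)(-b^2+8b-12) + (0)
Last nonzero remainder: -b^2+8b-12. Dividing through by -1 gives the monic gcd b^2-8b+12.

b^2-8b+12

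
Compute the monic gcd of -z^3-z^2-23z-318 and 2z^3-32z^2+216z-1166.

z^2-5z+53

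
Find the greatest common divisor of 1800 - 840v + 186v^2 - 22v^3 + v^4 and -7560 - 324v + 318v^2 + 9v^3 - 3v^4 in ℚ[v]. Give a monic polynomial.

60 - 16v + v^2

By polynomial division,
  v^4 - 22v^3 + 186v^2 - 840v + 1800 = (-1/3)(-3v^4 + 9v^3 + 318v^2 - 324v - 7560) + (-19v^3 + 292v^2 - 948v - 720)
  -3v^4 + 9v^3 + 318v^2 - 324v - 7560 = ((3/19)v + 705/361)(-19v^3 + 292v^2 - 948v - 720) + (-(37026/361)v^2 + (592416/361)v - 2221560/361)
  -19v^3 + 292v^2 - 948v - 720 = ((6859/37026)v + 722/6171)(-(37026/361)v^2 + (592416/361)v - 2221560/361) + (0)
Last nonzero remainder: -(37026/361)v^2 + (592416/361)v - 2221560/361. Dividing through by -37026/361 gives the monic gcd v^2 - 16v + 60.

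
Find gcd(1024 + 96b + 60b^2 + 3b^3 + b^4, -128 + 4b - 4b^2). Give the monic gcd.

32 - b + b^2

Repeated division with remainder:
  b^4 + 3b^3 + 60b^2 + 96b + 1024 = (-(1/4)b^2 - b - 8)(-4b^2 + 4b - 128) + (0)
Last nonzero remainder: -4b^2 + 4b - 128. Dividing through by -4 gives the monic gcd b^2 - b + 32.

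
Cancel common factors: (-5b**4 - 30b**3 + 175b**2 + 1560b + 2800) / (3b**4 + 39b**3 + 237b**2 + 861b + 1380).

(-5b**2 + 15b + 140)/(3b**2 + 12b + 69)

Euclidean algorithm in ℚ[b]:
  -5b**4 - 30b**3 + 175b**2 + 1560b + 2800 = (-5/3)(3b**4 + 39b**3 + 237b**2 + 861b + 1380) + (35b**3 + 570b**2 + 2995b + 5100)
  3b**4 + 39b**3 + 237b**2 + 861b + 1380 = ((3/35)b - 69/245)(35b**3 + 570b**2 + 2995b + 5100) + ((6900/49)b**2 + (62100/49)b + 138000/49)
  35b**3 + 570b**2 + 2995b + 5100 = ((343/1380)b + 833/460)((6900/49)b**2 + (62100/49)b + 138000/49) + (0)
Last nonzero remainder: (6900/49)b**2 + (62100/49)b + 138000/49. Dividing through by 6900/49 gives the monic gcd b**2 + 9b + 20.
Cancel b**2 + 9b + 20 from numerator and denominator to get the reduced form.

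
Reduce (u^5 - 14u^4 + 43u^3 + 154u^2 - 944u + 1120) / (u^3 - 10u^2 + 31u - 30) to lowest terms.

By polynomial division,
  u^5 - 14u^4 + 43u^3 + 154u^2 - 944u + 1120 = (u^2 - 4u - 28)(u^3 - 10u^2 + 31u - 30) + (28u^2 - 196u + 280)
  u^3 - 10u^2 + 31u - 30 = ((1/28)u - 3/28)(28u^2 - 196u + 280) + (0)
Last nonzero remainder: 28u^2 - 196u + 280. Dividing through by 28 gives the monic gcd u^2 - 7u + 10.
Cancel u^2 - 7u + 10 from numerator and denominator to get the reduced form.

(u^3 - 7u^2 - 16u + 112)/(u - 3)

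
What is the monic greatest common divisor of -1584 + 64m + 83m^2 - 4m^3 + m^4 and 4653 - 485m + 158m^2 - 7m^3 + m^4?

99 - 4m + m^2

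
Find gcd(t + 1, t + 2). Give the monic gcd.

1

Repeated division with remainder:
  t + 1 = (t + 2) + (-1)
  t + 2 = (-t - 2)(-1) + (0)
The last nonzero remainder is the constant -1, so the polynomials are coprime and gcd = 1.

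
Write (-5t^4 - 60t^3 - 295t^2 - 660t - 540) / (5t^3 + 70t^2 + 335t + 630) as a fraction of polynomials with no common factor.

(-t^2 - 5t - 6)/(t + 7)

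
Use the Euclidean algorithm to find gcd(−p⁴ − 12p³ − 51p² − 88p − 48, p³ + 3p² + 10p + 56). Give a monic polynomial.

Apply the Euclidean algorithm:
  −p⁴ − 12p³ − 51p² − 88p − 48 = (−p − 9)(p³ + 3p² + 10p + 56) + (−14p² + 58p + 456)
  p³ + 3p² + 10p + 56 = (−(1/14)p − 25/49)(−14p² + 58p + 456) + ((3536/49)p + 14144/49)
  −14p² + 58p + 456 = (−(343/1768)p + 2793/1768)((3536/49)p + 14144/49) + (0)
Last nonzero remainder: (3536/49)p + 14144/49. Dividing through by 3536/49 gives the monic gcd p + 4.

p + 4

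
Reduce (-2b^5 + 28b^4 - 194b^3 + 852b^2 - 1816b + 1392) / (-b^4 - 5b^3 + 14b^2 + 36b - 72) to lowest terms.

Euclidean algorithm in ℚ[b]:
  -2b^5 + 28b^4 - 194b^3 + 852b^2 - 1816b + 1392 = (2b - 38)(-b^4 - 5b^3 + 14b^2 + 36b - 72) + (-412b^3 + 1312b^2 - 304b - 1344)
  -b^4 - 5b^3 + 14b^2 + 36b - 72 = ((1/412)b + 843/42436)(-412b^3 + 1312b^2 - 304b - 1344) + (-(120150/10609)b^2 + (480600/10609)b - 480600/10609)
  -412b^3 + 1312b^2 - 304b - 1344 = ((2185454/60075)b + 594104/20025)(-(120150/10609)b^2 + (480600/10609)b - 480600/10609) + (0)
Last nonzero remainder: -(120150/10609)b^2 + (480600/10609)b - 480600/10609. Dividing through by -120150/10609 gives the monic gcd b^2 - 4b + 4.
Cancel b^2 - 4b + 4 from numerator and denominator to get the reduced form.

(2b^3 - 20b^2 + 106b - 348)/(b^2 + 9b + 18)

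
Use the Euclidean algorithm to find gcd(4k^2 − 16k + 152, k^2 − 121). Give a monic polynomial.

1

Euclidean algorithm in ℚ[k]:
  4k^2 − 16k + 152 = (4)(k^2 − 121) + (−16k + 636)
  k^2 − 121 = (−(1/16)k − 159/64)(−16k + 636) + (23345/16)
  −16k + 636 = (−(256/23345)k + 10176/23345)(23345/16) + (0)
The last nonzero remainder is the constant 23345/16, so the polynomials are coprime and gcd = 1.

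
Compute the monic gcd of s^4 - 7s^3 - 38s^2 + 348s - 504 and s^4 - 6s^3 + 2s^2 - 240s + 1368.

Repeated division with remainder:
  s^4 - 7s^3 - 38s^2 + 348s - 504 = (s^4 - 6s^3 + 2s^2 - 240s + 1368) + (-s^3 - 40s^2 + 588s - 1872)
  s^4 - 6s^3 + 2s^2 - 240s + 1368 = (-s + 46)(-s^3 - 40s^2 + 588s - 1872) + (2430s^2 - 29160s + 87480)
  -s^3 - 40s^2 + 588s - 1872 = (-(1/2430)s - 26/1215)(2430s^2 - 29160s + 87480) + (0)
Last nonzero remainder: 2430s^2 - 29160s + 87480. Dividing through by 2430 gives the monic gcd s^2 - 12s + 36.

s^2 - 12s + 36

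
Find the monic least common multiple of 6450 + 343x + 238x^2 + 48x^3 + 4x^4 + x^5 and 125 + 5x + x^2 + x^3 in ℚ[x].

32250 + 8165x + 1533x^2 + 478x^3 + 68x^4 + 9x^5 + x^6

Apply the Euclidean algorithm:
  x^5 + 4x^4 + 48x^3 + 238x^2 + 343x + 6450 = (x^2 + 3x + 40)(x^3 + x^2 + 5x + 125) + (58x^2 − 232x + 1450)
  x^3 + x^2 + 5x + 125 = ((1/58)x + 5/58)(58x^2 − 232x + 1450) + (0)
Last nonzero remainder: 58x^2 − 232x + 1450. Dividing through by 58 gives the monic gcd x^2 − 4x + 25.
Then lcm(f, g) = f·g / gcd(f, g); expanding and making the result monic gives the answer.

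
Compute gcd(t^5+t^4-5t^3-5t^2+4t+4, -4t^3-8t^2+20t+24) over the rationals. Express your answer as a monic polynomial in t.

By polynomial division,
  t^5+t^4-5t^3-5t^2+4t+4 = (-(1/4)t^2+(1/4)t-1/2)(-4t^3-8t^2+20t+24) + (-8t^2+8t+16)
  -4t^3-8t^2+20t+24 = ((1/2)t+3/2)(-8t^2+8t+16) + (0)
Last nonzero remainder: -8t^2+8t+16. Dividing through by -8 gives the monic gcd t^2-t-2.

t^2-t-2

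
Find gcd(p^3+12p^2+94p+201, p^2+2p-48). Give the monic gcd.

1

Apply the Euclidean algorithm:
  p^3+12p^2+94p+201 = (p+10)(p^2+2p-48) + (122p+681)
  p^2+2p-48 = ((1/122)p-437/14884)(122p+681) + (-416835/14884)
  122p+681 = (-(1815848/416835)p-3378668/138945)(-416835/14884) + (0)
The last nonzero remainder is the constant -416835/14884, so the polynomials are coprime and gcd = 1.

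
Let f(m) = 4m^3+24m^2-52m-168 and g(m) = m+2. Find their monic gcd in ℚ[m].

m+2

Euclidean algorithm in ℚ[m]:
  4m^3+24m^2-52m-168 = (4m^2+16m-84)(m+2) + (0)
The last nonzero remainder m+2 is already monic.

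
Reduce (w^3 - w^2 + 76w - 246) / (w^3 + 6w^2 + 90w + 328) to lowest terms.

(w - 3)/(w + 4)

Euclidean algorithm in ℚ[w]:
  w^3 - w^2 + 76w - 246 = (w^3 + 6w^2 + 90w + 328) + (-7w^2 - 14w - 574)
  w^3 + 6w^2 + 90w + 328 = (-(1/7)w - 4/7)(-7w^2 - 14w - 574) + (0)
Last nonzero remainder: -7w^2 - 14w - 574. Dividing through by -7 gives the monic gcd w^2 + 2w + 82.
Cancel w^2 + 2w + 82 from numerator and denominator to get the reduced form.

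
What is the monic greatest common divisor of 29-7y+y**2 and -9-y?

1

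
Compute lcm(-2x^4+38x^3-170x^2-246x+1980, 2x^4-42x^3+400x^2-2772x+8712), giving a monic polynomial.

By polynomial division,
  -2x^4+38x^3-170x^2-246x+1980 = (-1)(2x^4-42x^3+400x^2-2772x+8712) + (-4x^3+230x^2-3018x+10692)
  2x^4-42x^3+400x^2-2772x+8712 = (-(1/2)x-73/4)(-4x^3+230x^2-3018x+10692) + ((6177/2)x^2-(105009/2)x+203841)
  -4x^3+230x^2-3018x+10692 = (-(8/6177)x+108/2059)((6177/2)x^2-(105009/2)x+203841) + (0)
Last nonzero remainder: (6177/2)x^2-(105009/2)x+203841. Dividing through by 6177/2 gives the monic gcd x^2-17x+66.
Then lcm(f, g) = f·g / gcd(f, g); expanding and making the result monic gives the answer.

x^6-23x^5+227x^4-1471x^3+4128x^2+12078x-65340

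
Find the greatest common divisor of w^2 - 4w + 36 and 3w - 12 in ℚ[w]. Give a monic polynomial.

By polynomial division,
  w^2 - 4w + 36 = ((1/3)w)(3w - 12) + (36)
  3w - 12 = ((1/12)w - 1/3)(36) + (0)
The last nonzero remainder is the constant 36, so the polynomials are coprime and gcd = 1.

1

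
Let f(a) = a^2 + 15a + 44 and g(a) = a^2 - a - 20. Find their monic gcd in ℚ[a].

a + 4

By polynomial division,
  a^2 + 15a + 44 = (a^2 - a - 20) + (16a + 64)
  a^2 - a - 20 = ((1/16)a - 5/16)(16a + 64) + (0)
Last nonzero remainder: 16a + 64. Dividing through by 16 gives the monic gcd a + 4.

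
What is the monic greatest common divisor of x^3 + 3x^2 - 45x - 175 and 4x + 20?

x + 5

Repeated division with remainder:
  x^3 + 3x^2 - 45x - 175 = ((1/4)x^2 - (1/2)x - 35/4)(4x + 20) + (0)
Last nonzero remainder: 4x + 20. Dividing through by 4 gives the monic gcd x + 5.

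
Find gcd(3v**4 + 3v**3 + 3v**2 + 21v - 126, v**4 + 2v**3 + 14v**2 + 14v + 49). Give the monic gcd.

By polynomial division,
  3v**4 + 3v**3 + 3v**2 + 21v - 126 = (3)(v**4 + 2v**3 + 14v**2 + 14v + 49) + (-3v**3 - 39v**2 - 21v - 273)
  v**4 + 2v**3 + 14v**2 + 14v + 49 = (-(1/3)v + 11/3)(-3v**3 - 39v**2 - 21v - 273) + (150v**2 + 1050)
  -3v**3 - 39v**2 - 21v - 273 = (-(1/50)v - 13/50)(150v**2 + 1050) + (0)
Last nonzero remainder: 150v**2 + 1050. Dividing through by 150 gives the monic gcd v**2 + 7.

v**2 + 7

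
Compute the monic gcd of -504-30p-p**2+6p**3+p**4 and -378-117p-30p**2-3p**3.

Apply the Euclidean algorithm:
  p**4+6p**3-p**2-30p-504 = (-(1/3)p+4/3)(-3p**3-30p**2-117p-378) + (0)
Last nonzero remainder: -3p**3-30p**2-117p-378. Dividing through by -3 gives the monic gcd p**3+10p**2+39p+126.

126+39p+10p**2+p**3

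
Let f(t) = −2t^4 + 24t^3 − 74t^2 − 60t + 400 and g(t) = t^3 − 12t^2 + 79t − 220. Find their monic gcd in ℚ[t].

By polynomial division,
  −2t^4 + 24t^3 − 74t^2 − 60t + 400 = (−2t)(t^3 − 12t^2 + 79t − 220) + (84t^2 − 500t + 400)
  t^3 − 12t^2 + 79t − 220 = ((1/84)t − 127/1764)(84t^2 − 500t + 400) + ((16864/441)t − 84320/441)
  84t^2 − 500t + 400 = ((9261/4216)t − 2205/1054)((16864/441)t − 84320/441) + (0)
Last nonzero remainder: (16864/441)t − 84320/441. Dividing through by 16864/441 gives the monic gcd t − 5.

t − 5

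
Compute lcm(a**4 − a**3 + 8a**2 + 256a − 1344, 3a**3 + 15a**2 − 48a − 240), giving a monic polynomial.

a**6 + 8a**5 + 19a**4 + 308a**3 + 1120a**2 − 6976a − 26880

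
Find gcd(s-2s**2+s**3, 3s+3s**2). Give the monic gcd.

s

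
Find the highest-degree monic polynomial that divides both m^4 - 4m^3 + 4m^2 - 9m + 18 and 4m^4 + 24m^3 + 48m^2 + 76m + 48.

m^2 + m + 3

Euclidean algorithm in ℚ[m]:
  m^4 - 4m^3 + 4m^2 - 9m + 18 = (1/4)(4m^4 + 24m^3 + 48m^2 + 76m + 48) + (-10m^3 - 8m^2 - 28m + 6)
  4m^4 + 24m^3 + 48m^2 + 76m + 48 = (-(2/5)m - 52/25)(-10m^3 - 8m^2 - 28m + 6) + ((504/25)m^2 + (504/25)m + 1512/25)
  -10m^3 - 8m^2 - 28m + 6 = (-(125/252)m + 25/252)((504/25)m^2 + (504/25)m + 1512/25) + (0)
Last nonzero remainder: (504/25)m^2 + (504/25)m + 1512/25. Dividing through by 504/25 gives the monic gcd m^2 + m + 3.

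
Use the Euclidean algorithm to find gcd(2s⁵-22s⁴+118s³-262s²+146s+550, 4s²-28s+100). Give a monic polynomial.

Apply the Euclidean algorithm:
  2s⁵-22s⁴+118s³-262s²+146s+550 = ((1/2)s³-2s²+3s+11/2)(4s²-28s+100) + (0)
Last nonzero remainder: 4s²-28s+100. Dividing through by 4 gives the monic gcd s²-7s+25.

s²-7s+25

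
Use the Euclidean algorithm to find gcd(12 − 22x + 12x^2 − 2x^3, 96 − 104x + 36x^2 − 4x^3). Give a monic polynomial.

Repeated division with remainder:
  −2x^3 + 12x^2 − 22x + 12 = (1/2)(−4x^3 + 36x^2 − 104x + 96) + (−6x^2 + 30x − 36)
  −4x^3 + 36x^2 − 104x + 96 = ((2/3)x − 8/3)(−6x^2 + 30x − 36) + (0)
Last nonzero remainder: −6x^2 + 30x − 36. Dividing through by −6 gives the monic gcd x^2 − 5x + 6.

6 − 5x + x^2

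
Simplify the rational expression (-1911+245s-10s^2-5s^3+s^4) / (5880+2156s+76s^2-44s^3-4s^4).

Euclidean algorithm in ℚ[s]:
  s^4-5s^3-10s^2+245s-1911 = (-1/4)(-4s^4-44s^3+76s^2+2156s+5880) + (-16s^3+9s^2+784s-441)
  -4s^4-44s^3+76s^2+2156s+5880 = ((1/4)s+185/64)(-16s^3+9s^2+784s-441) + (-(9345/64)s^2+457905/64)
  -16s^3+9s^2+784s-441 = ((1024/9345)s-192/3115)(-(9345/64)s^2+457905/64) + (0)
Last nonzero remainder: -(9345/64)s^2+457905/64. Dividing through by -9345/64 gives the monic gcd s^2-49.
Cancel s^2-49 from numerator and denominator to get the reduced form.

(-39+5s-s^2)/(120+44s+4s^2)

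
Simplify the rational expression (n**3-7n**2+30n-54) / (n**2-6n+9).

By polynomial division,
  n**3-7n**2+30n-54 = (n-1)(n**2-6n+9) + (15n-45)
  n**2-6n+9 = ((1/15)n-1/5)(15n-45) + (0)
Last nonzero remainder: 15n-45. Dividing through by 15 gives the monic gcd n-3.
Cancel n-3 from numerator and denominator to get the reduced form.

(n**2-4n+18)/(n-3)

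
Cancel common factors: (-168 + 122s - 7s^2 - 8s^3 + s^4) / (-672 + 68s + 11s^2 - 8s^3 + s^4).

(6 - 5s + s^2)/(24 - 5s + s^2)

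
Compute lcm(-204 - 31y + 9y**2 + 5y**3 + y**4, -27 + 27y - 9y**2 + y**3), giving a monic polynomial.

-1836 + 945y + 63y**2 - 40y**3 - 12y**4 - y**5 + y**6

Apply the Euclidean algorithm:
  y**4 + 5y**3 + 9y**2 - 31y - 204 = (y + 14)(y**3 - 9y**2 + 27y - 27) + (108y**2 - 382y + 174)
  y**3 - 9y**2 + 27y - 27 = ((1/108)y - 295/5832)(108y**2 - 382y + 174) + ((17689/2916)y - 17689/972)
  108y**2 - 382y + 174 = ((314928/17689)y - 169128/17689)((17689/2916)y - 17689/972) + (0)
Last nonzero remainder: (17689/2916)y - 17689/972. Dividing through by 17689/2916 gives the monic gcd y - 3.
Then lcm(f, g) = f·g / gcd(f, g); expanding and making the result monic gives the answer.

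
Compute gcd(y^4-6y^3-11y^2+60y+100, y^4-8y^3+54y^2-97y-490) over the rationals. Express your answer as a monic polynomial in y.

Euclidean algorithm in ℚ[y]:
  y^4-6y^3-11y^2+60y+100 = (y^4-8y^3+54y^2-97y-490) + (2y^3-65y^2+157y+590)
  y^4-8y^3+54y^2-97y-490 = ((1/2)y+49/4)(2y^3-65y^2+157y+590) + ((3087/4)y^2-(9261/4)y-15435/2)
  2y^3-65y^2+157y+590 = ((8/3087)y-236/3087)((3087/4)y^2-(9261/4)y-15435/2) + (0)
Last nonzero remainder: (3087/4)y^2-(9261/4)y-15435/2. Dividing through by 3087/4 gives the monic gcd y^2-3y-10.

y^2-3y-10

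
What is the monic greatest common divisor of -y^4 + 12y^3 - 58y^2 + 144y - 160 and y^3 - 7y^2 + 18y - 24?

y - 4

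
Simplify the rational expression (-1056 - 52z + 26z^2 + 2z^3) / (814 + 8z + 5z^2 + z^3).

Repeated division with remainder:
  2z^3 + 26z^2 - 52z - 1056 = (2)(z^3 + 5z^2 + 8z + 814) + (16z^2 - 68z - 2684)
  z^3 + 5z^2 + 8z + 814 = ((1/16)z + 37/64)(16z^2 - 68z - 2684) + ((3441/16)z + 37851/16)
  16z^2 - 68z - 2684 = ((256/3441)z - 3904/3441)((3441/16)z + 37851/16) + (0)
Last nonzero remainder: (3441/16)z + 37851/16. Dividing through by 3441/16 gives the monic gcd z + 11.
Cancel z + 11 from numerator and denominator to get the reduced form.

(-96 + 4z + 2z^2)/(74 - 6z + z^2)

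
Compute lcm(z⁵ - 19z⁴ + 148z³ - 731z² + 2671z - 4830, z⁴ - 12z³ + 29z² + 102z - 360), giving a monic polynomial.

z⁷ - 20z⁶ + 155z⁵ - 651z⁴ + 1626z³ + 1271z² - 27222z + 57960

Repeated division with remainder:
  z⁵ - 19z⁴ + 148z³ - 731z² + 2671z - 4830 = (z - 7)(z⁴ - 12z³ + 29z² + 102z - 360) + (35z³ - 630z² + 3745z - 7350)
  z⁴ - 12z³ + 29z² + 102z - 360 = ((1/35)z + 6/35)(35z³ - 630z² + 3745z - 7350) + (30z² - 330z + 900)
  35z³ - 630z² + 3745z - 7350 = ((7/6)z - 49/6)(30z² - 330z + 900) + (0)
Last nonzero remainder: 30z² - 330z + 900. Dividing through by 30 gives the monic gcd z² - 11z + 30.
Then lcm(f, g) = f·g / gcd(f, g); expanding and making the result monic gives the answer.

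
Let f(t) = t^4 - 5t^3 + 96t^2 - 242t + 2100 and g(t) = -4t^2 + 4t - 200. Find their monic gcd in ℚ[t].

Euclidean algorithm in ℚ[t]:
  t^4 - 5t^3 + 96t^2 - 242t + 2100 = (-(1/4)t^2 + t - 21/2)(-4t^2 + 4t - 200) + (0)
Last nonzero remainder: -4t^2 + 4t - 200. Dividing through by -4 gives the monic gcd t^2 - t + 50.

t^2 - t + 50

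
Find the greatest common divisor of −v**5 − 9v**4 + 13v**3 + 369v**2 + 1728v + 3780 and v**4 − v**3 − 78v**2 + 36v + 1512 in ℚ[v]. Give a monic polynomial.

By polynomial division,
  −v**5 − 9v**4 + 13v**3 + 369v**2 + 1728v + 3780 = (−v − 10)(v**4 − v**3 − 78v**2 + 36v + 1512) + (−75v**3 − 375v**2 + 3600v + 18900)
  v**4 − v**3 − 78v**2 + 36v + 1512 = (−(1/75)v + 2/25)(−75v**3 − 375v**2 + 3600v + 18900) + (0)
Last nonzero remainder: −75v**3 − 375v**2 + 3600v + 18900. Dividing through by −75 gives the monic gcd v**3 + 5v**2 − 48v − 252.

v**3 + 5v**2 − 48v − 252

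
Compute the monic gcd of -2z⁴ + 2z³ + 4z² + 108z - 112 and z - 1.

Euclidean algorithm in ℚ[z]:
  -2z⁴ + 2z³ + 4z² + 108z - 112 = (-2z³ + 4z + 112)(z - 1) + (0)
The last nonzero remainder z - 1 is already monic.

z - 1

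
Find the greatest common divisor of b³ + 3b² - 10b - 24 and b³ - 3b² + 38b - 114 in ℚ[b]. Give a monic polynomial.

By polynomial division,
  b³ + 3b² - 10b - 24 = (b³ - 3b² + 38b - 114) + (6b² - 48b + 90)
  b³ - 3b² + 38b - 114 = ((1/6)b + 5/6)(6b² - 48b + 90) + (63b - 189)
  6b² - 48b + 90 = ((2/21)b - 10/21)(63b - 189) + (0)
Last nonzero remainder: 63b - 189. Dividing through by 63 gives the monic gcd b - 3.

b - 3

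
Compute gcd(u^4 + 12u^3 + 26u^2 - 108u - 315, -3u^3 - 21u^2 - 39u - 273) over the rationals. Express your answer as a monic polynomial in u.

u + 7

Repeated division with remainder:
  u^4 + 12u^3 + 26u^2 - 108u - 315 = (-(1/3)u - 5/3)(-3u^3 - 21u^2 - 39u - 273) + (-22u^2 - 264u - 770)
  -3u^3 - 21u^2 - 39u - 273 = ((3/22)u - 15/22)(-22u^2 - 264u - 770) + (-114u - 798)
  -22u^2 - 264u - 770 = ((11/57)u + 55/57)(-114u - 798) + (0)
Last nonzero remainder: -114u - 798. Dividing through by -114 gives the monic gcd u + 7.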